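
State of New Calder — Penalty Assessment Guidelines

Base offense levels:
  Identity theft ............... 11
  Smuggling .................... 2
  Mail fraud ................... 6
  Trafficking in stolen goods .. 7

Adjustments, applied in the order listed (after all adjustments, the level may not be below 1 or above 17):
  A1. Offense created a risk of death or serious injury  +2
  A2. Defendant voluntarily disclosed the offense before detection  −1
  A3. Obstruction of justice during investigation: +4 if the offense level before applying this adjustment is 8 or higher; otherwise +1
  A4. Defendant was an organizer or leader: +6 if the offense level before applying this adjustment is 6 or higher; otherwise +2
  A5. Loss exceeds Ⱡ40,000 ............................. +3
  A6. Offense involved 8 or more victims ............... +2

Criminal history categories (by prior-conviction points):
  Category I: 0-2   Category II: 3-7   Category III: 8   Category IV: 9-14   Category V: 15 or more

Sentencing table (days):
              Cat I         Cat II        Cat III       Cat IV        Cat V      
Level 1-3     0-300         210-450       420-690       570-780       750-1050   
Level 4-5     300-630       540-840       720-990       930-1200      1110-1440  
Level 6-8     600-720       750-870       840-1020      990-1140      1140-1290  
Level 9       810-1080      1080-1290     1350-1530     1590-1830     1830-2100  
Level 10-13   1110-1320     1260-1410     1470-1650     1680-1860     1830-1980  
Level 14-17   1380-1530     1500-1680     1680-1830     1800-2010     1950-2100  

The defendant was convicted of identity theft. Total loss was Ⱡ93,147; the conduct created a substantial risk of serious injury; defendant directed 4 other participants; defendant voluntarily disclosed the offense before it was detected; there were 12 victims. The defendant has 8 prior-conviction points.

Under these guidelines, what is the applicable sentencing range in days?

Base offense level for identity theft: 11.
A1 applies: 11 + 2 = 13.
A2 applies: 13 − 1 = 12.
A4 applies (level before this adjustment is 12 ≥ 6, so +6): 12 + 6 = 18.
A5 applies: 18 + 3 = 21.
A6 applies: 21 + 2 = 23.
Level 23 exceeds the maximum of 17; capped at 17.
Final offense level: 17.
Criminal history: 8 prior points → Category III (8).
Level 17 falls in the 14-17 band.
Grid: Level 14-17 × Category III = 1680-1830 days.

1680-1830 days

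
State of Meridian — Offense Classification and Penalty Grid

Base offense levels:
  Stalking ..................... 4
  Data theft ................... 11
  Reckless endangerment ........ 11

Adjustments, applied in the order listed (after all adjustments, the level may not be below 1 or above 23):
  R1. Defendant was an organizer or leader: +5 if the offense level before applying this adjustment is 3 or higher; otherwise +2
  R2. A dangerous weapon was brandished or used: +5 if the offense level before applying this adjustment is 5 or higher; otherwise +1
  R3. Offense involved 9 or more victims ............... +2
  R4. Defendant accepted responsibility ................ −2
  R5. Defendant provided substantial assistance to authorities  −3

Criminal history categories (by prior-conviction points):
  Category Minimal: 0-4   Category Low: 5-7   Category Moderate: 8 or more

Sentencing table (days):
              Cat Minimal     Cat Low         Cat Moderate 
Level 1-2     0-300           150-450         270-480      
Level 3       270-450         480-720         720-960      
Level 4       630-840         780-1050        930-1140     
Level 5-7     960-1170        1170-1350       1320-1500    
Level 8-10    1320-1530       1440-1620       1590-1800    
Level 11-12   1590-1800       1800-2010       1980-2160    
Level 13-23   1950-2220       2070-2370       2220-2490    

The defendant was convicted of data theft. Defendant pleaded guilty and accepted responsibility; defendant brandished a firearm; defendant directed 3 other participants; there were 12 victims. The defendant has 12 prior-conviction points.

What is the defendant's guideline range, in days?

Base offense level for data theft: 11.
R1 applies (level before this adjustment is 11 ≥ 3, so +5): 11 + 5 = 16.
R2 applies (level before this adjustment is 16 ≥ 5, so +5): 16 + 5 = 21.
R3 applies: 21 + 2 = 23.
R4 applies: 23 − 2 = 21.
Final offense level: 21.
Criminal history: 12 prior points → Category Moderate (8+).
Level 21 falls in the 13-23 band.
Grid: Level 13-23 × Category Moderate = 2220-2490 days.

2220-2490 days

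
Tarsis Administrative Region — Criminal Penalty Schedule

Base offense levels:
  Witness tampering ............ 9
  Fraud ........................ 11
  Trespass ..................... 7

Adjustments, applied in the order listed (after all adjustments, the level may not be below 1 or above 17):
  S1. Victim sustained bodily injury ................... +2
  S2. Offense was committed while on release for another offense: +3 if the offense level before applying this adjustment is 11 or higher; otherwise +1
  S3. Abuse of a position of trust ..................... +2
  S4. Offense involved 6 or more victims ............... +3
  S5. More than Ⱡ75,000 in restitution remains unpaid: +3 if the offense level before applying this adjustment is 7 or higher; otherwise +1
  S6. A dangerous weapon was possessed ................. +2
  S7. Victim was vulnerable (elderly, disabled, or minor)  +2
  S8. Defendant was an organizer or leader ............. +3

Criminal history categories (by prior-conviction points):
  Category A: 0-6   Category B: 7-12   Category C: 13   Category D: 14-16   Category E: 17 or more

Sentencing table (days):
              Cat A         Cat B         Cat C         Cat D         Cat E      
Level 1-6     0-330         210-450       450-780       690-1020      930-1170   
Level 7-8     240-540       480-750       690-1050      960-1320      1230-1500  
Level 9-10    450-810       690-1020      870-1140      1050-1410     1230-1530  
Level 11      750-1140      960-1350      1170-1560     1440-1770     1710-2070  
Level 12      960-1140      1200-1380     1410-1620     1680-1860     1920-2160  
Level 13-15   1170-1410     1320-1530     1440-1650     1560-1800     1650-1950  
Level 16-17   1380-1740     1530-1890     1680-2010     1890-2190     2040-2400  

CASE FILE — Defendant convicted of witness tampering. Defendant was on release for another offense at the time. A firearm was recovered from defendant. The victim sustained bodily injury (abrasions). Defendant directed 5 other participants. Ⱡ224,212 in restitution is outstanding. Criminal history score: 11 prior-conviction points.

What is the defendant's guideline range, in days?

Base offense level for witness tampering: 9.
S1 applies: 9 + 2 = 11.
S2 applies (level before this adjustment is 11 ≥ 11, so +3): 11 + 3 = 14.
S5 applies (level before this adjustment is 14 ≥ 7, so +3): 14 + 3 = 17.
S6 applies: 17 + 2 = 19.
S8 applies: 19 + 3 = 22.
Level 22 exceeds the maximum of 17; capped at 17.
Final offense level: 17.
Criminal history: 11 prior points → Category B (7-12).
Level 17 falls in the 16-17 band.
Grid: Level 16-17 × Category B = 1530-1890 days.

1530-1890 days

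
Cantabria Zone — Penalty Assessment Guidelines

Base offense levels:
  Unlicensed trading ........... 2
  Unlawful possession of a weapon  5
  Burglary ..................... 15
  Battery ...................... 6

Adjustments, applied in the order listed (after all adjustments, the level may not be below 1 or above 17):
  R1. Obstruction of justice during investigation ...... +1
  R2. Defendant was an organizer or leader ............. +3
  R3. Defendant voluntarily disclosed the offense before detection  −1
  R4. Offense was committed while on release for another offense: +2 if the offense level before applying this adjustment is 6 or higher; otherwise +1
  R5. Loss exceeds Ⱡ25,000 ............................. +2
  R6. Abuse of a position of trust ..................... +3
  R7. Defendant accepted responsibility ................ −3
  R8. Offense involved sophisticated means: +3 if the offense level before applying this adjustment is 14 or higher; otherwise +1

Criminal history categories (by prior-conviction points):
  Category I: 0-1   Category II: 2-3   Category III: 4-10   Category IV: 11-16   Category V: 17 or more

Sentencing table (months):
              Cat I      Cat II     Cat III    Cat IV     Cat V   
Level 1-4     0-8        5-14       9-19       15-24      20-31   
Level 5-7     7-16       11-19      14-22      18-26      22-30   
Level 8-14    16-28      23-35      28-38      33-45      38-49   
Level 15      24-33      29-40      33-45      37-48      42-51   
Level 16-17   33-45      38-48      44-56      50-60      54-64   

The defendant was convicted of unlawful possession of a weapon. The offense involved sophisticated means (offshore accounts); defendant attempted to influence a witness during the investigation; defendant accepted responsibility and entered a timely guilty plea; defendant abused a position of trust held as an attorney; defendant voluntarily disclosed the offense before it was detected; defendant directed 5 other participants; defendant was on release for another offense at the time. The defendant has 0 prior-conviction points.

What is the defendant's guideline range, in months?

16-28 months

Base offense level for unlawful possession of a weapon: 5.
R1 applies: 5 + 1 = 6.
R2 applies: 6 + 3 = 9.
R3 applies: 9 − 1 = 8.
R4 applies (level before this adjustment is 8 ≥ 6, so +2): 8 + 2 = 10.
R5 does not apply.
R6 applies: 10 + 3 = 13.
R7 applies: 13 − 3 = 10.
R8 applies (level before this adjustment is 10 < 14, so +1): 10 + 1 = 11.
Final offense level: 11.
Criminal history: 0 prior points → Category I (0-1).
Level 11 falls in the 8-14 band.
Grid: Level 8-14 × Category I = 16-28 months.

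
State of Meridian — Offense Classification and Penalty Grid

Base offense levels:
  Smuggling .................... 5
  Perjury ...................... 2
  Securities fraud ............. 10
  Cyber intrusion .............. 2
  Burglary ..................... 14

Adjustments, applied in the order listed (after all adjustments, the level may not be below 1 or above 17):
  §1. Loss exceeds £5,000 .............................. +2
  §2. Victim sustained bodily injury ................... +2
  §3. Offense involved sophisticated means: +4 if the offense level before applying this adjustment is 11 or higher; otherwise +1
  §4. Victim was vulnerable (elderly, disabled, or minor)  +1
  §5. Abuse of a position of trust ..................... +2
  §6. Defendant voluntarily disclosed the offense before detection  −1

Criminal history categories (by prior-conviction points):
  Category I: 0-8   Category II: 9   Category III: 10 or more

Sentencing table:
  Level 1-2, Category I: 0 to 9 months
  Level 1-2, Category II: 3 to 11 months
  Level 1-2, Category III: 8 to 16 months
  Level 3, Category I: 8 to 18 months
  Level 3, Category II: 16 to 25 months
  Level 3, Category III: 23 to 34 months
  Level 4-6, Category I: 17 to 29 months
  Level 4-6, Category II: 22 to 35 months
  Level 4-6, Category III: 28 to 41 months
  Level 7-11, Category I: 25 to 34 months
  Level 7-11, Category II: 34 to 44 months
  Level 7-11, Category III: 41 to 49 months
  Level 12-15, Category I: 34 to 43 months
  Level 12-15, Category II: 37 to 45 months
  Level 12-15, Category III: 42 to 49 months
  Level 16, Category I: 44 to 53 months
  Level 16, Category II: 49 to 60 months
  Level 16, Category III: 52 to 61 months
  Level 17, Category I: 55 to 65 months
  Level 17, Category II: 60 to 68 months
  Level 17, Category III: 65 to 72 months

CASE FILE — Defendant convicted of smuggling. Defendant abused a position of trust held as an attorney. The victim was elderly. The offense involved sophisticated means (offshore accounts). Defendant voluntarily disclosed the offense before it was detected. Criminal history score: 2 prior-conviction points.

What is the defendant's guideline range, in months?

Base offense level for smuggling: 5.
§1 does not apply.
§2 does not apply.
§3 applies (level before this adjustment is 5 < 11, so +1): 5 + 1 = 6.
§4 applies: 6 + 1 = 7.
§5 applies: 7 + 2 = 9.
§6 applies: 9 − 1 = 8.
Final offense level: 8.
Criminal history: 2 prior points → Category I (0-8).
Level 8 falls in the 7-11 band.
Grid: Level 7-11 × Category I = 25-34 months.

25-34 months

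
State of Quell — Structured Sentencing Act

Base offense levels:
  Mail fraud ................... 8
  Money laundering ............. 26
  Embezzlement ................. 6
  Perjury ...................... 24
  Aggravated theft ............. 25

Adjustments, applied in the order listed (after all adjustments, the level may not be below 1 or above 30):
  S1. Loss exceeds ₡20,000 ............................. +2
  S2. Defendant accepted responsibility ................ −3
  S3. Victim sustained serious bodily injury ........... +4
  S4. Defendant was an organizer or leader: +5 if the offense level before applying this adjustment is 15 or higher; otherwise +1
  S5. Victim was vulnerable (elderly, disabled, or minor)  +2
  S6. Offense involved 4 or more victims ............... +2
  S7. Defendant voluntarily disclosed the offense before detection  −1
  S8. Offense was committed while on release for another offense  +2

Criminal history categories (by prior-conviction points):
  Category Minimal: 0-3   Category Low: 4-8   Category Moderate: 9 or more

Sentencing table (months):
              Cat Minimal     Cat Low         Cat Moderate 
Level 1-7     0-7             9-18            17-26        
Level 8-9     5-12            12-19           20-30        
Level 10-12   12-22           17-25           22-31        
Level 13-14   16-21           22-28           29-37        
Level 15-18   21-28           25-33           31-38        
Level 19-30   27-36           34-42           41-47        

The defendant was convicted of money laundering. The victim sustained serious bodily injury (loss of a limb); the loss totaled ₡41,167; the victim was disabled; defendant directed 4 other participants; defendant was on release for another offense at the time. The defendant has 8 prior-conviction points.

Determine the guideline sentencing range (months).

34-42 months

Base offense level for money laundering: 26.
S1 applies: 26 + 2 = 28.
S3 applies: 28 + 4 = 32.
S4 applies (level before this adjustment is 32 ≥ 15, so +5): 32 + 5 = 37.
S5 applies: 37 + 2 = 39.
S7 does not apply.
S8 applies: 39 + 2 = 41.
Level 41 exceeds the maximum of 30; capped at 30.
Final offense level: 30.
Criminal history: 8 prior points → Category Low (4-8).
Level 30 falls in the 19-30 band.
Grid: Level 19-30 × Category Low = 34-42 months.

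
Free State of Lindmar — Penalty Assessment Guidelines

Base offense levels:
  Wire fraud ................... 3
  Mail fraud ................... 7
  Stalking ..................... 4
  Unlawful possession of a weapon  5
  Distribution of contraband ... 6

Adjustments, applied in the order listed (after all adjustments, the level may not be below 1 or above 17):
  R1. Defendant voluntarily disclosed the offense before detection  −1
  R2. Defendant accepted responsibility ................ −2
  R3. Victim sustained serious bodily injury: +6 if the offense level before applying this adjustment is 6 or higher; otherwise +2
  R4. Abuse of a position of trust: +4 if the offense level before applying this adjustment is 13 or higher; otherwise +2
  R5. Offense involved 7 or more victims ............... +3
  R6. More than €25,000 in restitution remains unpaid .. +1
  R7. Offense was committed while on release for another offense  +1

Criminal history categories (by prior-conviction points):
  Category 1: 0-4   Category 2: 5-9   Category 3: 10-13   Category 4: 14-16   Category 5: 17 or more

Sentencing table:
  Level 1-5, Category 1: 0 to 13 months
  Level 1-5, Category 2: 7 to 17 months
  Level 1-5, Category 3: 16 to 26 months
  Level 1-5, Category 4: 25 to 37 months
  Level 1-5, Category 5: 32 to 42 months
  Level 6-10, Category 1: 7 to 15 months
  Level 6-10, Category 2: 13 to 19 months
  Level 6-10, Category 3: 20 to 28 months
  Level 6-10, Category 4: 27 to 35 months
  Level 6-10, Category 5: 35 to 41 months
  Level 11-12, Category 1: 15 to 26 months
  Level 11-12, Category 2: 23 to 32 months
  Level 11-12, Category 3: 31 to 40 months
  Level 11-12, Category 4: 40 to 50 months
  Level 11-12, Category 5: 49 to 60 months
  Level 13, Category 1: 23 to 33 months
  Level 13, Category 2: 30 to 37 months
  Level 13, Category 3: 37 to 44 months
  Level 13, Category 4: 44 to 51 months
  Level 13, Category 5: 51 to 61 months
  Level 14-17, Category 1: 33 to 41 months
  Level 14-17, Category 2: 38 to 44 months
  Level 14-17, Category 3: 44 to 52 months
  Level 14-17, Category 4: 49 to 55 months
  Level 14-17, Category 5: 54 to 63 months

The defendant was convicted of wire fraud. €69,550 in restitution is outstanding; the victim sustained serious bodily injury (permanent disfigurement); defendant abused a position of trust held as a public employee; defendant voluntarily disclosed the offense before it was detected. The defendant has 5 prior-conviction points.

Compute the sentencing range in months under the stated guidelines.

13-19 months

Base offense level for wire fraud: 3.
R1 applies: 3 − 1 = 2.
R3 applies (level before this adjustment is 2 < 6, so +2): 2 + 2 = 4.
R4 applies (level before this adjustment is 4 < 13, so +2): 4 + 2 = 6.
R6 applies: 6 + 1 = 7.
Final offense level: 7.
Criminal history: 5 prior points → Category 2 (5-9).
Level 7 falls in the 6-10 band.
Grid: Level 6-10 × Category 2 = 13-19 months.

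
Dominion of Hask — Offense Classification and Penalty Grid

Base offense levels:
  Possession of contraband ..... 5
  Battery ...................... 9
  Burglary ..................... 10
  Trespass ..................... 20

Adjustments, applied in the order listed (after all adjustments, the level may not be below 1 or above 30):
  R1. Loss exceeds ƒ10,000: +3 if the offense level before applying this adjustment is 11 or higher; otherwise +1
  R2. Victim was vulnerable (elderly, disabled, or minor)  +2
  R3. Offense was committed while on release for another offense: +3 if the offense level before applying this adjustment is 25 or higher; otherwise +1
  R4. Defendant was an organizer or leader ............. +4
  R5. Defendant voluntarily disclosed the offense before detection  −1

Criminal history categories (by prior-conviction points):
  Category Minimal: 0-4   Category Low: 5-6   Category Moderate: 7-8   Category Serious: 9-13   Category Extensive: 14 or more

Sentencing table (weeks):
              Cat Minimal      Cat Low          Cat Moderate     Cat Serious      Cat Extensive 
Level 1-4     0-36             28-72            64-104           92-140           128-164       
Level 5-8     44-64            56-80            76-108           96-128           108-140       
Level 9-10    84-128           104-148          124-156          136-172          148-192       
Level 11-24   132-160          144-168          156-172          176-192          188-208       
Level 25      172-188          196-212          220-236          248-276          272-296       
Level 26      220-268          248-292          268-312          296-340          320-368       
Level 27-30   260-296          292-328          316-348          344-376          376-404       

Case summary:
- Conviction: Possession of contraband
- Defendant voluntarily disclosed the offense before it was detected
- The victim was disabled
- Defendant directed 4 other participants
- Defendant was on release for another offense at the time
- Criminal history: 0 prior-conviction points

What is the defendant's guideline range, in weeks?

132-160 weeks

Base offense level for possession of contraband: 5.
R1 does not apply.
R2 applies: 5 + 2 = 7.
R3 applies (level before this adjustment is 7 < 25, so +1): 7 + 1 = 8.
R4 applies: 8 + 4 = 12.
R5 applies: 12 − 1 = 11.
Final offense level: 11.
Criminal history: 0 prior points → Category Minimal (0-4).
Level 11 falls in the 11-24 band.
Grid: Level 11-24 × Category Minimal = 132-160 weeks.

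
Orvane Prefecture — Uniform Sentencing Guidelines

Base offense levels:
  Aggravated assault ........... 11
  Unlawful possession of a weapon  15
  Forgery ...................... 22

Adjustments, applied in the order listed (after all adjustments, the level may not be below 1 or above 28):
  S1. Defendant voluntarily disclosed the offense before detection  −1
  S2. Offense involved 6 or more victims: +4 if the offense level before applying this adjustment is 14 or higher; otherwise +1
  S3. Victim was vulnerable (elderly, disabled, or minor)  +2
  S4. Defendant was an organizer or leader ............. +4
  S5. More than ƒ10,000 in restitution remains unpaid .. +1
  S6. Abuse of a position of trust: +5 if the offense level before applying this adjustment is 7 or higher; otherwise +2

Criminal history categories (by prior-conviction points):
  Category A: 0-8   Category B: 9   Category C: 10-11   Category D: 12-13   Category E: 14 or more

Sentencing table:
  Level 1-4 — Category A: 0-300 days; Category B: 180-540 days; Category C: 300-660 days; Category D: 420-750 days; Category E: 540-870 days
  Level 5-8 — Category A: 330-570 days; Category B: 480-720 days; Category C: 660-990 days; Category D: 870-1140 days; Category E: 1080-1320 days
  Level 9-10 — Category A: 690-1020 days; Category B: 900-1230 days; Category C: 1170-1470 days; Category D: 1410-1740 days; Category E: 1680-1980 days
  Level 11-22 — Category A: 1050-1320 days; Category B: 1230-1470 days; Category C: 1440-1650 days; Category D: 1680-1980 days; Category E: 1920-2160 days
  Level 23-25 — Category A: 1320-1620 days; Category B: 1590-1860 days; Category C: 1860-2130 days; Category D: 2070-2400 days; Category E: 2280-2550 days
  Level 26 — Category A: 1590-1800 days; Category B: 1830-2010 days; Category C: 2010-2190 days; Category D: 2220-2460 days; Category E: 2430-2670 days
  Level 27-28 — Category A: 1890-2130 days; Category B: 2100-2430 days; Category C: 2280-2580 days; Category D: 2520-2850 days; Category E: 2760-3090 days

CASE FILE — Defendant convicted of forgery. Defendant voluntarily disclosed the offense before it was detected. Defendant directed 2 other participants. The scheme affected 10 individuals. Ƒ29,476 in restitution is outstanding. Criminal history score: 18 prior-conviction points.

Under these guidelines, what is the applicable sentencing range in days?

Base offense level for forgery: 22.
S1 applies: 22 − 1 = 21.
S2 applies (level before this adjustment is 21 ≥ 14, so +4): 21 + 4 = 25.
S4 applies: 25 + 4 = 29.
S5 applies: 29 + 1 = 30.
S6 does not apply.
Level 30 exceeds the maximum of 28; capped at 28.
Final offense level: 28.
Criminal history: 18 prior points → Category E (14+).
Level 28 falls in the 27-28 band.
Grid: Level 27-28 × Category E = 2760-3090 days.

2760-3090 days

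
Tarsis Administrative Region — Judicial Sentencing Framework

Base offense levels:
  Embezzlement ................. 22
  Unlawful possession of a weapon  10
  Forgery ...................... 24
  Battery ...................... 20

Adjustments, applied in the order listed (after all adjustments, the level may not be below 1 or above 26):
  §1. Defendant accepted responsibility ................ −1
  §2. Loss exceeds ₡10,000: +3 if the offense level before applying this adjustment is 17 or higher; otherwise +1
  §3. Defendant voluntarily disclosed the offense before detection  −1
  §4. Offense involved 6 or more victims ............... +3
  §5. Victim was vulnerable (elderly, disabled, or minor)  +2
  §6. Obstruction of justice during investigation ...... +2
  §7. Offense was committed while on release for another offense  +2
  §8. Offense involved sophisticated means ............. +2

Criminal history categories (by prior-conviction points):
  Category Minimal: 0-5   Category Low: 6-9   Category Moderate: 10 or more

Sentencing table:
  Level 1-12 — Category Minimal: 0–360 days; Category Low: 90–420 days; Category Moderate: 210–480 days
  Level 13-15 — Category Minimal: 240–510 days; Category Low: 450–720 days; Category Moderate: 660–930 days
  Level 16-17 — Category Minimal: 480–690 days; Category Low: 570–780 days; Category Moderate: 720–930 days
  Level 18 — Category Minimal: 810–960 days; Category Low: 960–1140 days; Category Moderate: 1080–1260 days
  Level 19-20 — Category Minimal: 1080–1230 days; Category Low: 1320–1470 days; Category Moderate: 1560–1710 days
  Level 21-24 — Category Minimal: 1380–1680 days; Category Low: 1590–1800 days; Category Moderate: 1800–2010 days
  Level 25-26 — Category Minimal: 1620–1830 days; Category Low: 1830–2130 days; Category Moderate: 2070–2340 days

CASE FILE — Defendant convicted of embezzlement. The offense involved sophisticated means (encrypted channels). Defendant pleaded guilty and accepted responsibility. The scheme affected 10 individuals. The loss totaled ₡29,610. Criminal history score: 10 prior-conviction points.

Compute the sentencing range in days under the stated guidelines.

Base offense level for embezzlement: 22.
§1 applies: 22 − 1 = 21.
§2 applies (level before this adjustment is 21 ≥ 17, so +3): 21 + 3 = 24.
§4 applies: 24 + 3 = 27.
§5 does not apply.
§6 does not apply.
§8 applies: 27 + 2 = 29.
Level 29 exceeds the maximum of 26; capped at 26.
Final offense level: 26.
Criminal history: 10 prior points → Category Moderate (10+).
Level 26 falls in the 25-26 band.
Grid: Level 25-26 × Category Moderate = 2070-2340 days.

2070-2340 days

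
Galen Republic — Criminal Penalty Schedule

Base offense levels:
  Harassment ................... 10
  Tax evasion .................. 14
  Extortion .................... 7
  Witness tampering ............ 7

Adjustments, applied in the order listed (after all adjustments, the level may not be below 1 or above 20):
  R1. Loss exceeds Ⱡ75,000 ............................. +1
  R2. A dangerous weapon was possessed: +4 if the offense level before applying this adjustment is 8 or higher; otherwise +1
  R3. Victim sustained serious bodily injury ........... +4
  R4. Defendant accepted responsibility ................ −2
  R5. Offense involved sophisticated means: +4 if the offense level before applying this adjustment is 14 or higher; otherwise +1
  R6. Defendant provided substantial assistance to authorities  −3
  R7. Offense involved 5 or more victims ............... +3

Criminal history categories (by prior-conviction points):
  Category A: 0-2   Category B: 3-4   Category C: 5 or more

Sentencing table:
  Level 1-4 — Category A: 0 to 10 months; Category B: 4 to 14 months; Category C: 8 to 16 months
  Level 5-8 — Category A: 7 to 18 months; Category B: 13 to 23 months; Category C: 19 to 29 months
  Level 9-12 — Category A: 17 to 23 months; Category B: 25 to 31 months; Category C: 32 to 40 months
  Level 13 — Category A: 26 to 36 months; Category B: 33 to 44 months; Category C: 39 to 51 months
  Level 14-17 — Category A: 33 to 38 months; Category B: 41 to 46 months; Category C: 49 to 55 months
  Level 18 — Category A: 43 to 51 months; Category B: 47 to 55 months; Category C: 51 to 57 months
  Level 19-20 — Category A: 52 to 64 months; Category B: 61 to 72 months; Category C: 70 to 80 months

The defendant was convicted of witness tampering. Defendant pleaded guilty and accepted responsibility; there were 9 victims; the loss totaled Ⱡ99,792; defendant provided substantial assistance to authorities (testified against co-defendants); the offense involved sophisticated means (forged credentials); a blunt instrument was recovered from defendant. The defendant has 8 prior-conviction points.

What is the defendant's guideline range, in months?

32-40 months

Base offense level for witness tampering: 7.
R1 applies: 7 + 1 = 8.
R2 applies (level before this adjustment is 8 ≥ 8, so +4): 8 + 4 = 12.
R3 does not apply.
R4 applies: 12 − 2 = 10.
R5 applies (level before this adjustment is 10 < 14, so +1): 10 + 1 = 11.
R6 applies: 11 − 3 = 8.
R7 applies: 8 + 3 = 11.
Final offense level: 11.
Criminal history: 8 prior points → Category C (5+).
Level 11 falls in the 9-12 band.
Grid: Level 9-12 × Category C = 32-40 months.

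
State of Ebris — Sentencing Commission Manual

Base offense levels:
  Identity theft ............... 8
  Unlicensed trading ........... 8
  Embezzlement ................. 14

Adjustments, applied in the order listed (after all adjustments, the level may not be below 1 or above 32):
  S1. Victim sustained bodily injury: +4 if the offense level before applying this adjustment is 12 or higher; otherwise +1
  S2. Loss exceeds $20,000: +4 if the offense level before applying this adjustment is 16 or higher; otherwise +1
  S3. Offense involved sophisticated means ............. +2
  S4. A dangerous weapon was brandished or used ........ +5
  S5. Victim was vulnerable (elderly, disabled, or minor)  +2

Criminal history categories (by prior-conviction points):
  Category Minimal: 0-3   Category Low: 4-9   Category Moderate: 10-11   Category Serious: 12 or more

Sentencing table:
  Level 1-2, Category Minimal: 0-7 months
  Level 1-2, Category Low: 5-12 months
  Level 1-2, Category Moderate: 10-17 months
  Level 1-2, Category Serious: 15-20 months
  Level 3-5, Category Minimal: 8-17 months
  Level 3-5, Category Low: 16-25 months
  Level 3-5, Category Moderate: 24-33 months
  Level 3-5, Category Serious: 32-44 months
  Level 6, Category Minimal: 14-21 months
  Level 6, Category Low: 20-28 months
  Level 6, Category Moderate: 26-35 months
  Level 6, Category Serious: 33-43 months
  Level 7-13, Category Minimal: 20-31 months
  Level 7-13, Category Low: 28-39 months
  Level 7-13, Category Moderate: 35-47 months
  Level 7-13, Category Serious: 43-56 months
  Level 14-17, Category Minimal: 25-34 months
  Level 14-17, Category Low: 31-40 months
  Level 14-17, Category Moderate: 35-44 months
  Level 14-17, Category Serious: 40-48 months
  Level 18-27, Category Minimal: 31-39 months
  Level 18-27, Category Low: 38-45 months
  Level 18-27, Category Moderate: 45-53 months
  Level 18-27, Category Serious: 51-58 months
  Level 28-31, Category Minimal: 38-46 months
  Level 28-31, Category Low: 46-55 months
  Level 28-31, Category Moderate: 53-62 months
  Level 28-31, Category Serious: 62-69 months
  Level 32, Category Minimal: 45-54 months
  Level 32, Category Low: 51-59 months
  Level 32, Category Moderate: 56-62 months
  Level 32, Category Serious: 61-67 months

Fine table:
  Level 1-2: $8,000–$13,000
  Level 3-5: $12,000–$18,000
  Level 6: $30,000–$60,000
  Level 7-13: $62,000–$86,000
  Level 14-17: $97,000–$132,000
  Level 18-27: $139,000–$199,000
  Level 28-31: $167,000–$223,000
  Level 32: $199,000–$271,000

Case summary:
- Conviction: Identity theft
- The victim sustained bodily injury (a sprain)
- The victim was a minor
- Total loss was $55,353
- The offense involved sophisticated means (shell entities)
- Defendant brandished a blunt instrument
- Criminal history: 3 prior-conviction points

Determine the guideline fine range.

Base offense level for identity theft: 8.
S1 applies (level before this adjustment is 8 < 12, so +1): 8 + 1 = 9.
S2 applies (level before this adjustment is 9 < 16, so +1): 9 + 1 = 10.
S3 applies: 10 + 2 = 12.
S4 applies: 12 + 5 = 17.
S5 applies: 17 + 2 = 19.
Final offense level: 19.
Level 19 falls in the 18-27 band.
Fine table: Level 18-27 → $139,000–$199,000.

$139,000–$199,000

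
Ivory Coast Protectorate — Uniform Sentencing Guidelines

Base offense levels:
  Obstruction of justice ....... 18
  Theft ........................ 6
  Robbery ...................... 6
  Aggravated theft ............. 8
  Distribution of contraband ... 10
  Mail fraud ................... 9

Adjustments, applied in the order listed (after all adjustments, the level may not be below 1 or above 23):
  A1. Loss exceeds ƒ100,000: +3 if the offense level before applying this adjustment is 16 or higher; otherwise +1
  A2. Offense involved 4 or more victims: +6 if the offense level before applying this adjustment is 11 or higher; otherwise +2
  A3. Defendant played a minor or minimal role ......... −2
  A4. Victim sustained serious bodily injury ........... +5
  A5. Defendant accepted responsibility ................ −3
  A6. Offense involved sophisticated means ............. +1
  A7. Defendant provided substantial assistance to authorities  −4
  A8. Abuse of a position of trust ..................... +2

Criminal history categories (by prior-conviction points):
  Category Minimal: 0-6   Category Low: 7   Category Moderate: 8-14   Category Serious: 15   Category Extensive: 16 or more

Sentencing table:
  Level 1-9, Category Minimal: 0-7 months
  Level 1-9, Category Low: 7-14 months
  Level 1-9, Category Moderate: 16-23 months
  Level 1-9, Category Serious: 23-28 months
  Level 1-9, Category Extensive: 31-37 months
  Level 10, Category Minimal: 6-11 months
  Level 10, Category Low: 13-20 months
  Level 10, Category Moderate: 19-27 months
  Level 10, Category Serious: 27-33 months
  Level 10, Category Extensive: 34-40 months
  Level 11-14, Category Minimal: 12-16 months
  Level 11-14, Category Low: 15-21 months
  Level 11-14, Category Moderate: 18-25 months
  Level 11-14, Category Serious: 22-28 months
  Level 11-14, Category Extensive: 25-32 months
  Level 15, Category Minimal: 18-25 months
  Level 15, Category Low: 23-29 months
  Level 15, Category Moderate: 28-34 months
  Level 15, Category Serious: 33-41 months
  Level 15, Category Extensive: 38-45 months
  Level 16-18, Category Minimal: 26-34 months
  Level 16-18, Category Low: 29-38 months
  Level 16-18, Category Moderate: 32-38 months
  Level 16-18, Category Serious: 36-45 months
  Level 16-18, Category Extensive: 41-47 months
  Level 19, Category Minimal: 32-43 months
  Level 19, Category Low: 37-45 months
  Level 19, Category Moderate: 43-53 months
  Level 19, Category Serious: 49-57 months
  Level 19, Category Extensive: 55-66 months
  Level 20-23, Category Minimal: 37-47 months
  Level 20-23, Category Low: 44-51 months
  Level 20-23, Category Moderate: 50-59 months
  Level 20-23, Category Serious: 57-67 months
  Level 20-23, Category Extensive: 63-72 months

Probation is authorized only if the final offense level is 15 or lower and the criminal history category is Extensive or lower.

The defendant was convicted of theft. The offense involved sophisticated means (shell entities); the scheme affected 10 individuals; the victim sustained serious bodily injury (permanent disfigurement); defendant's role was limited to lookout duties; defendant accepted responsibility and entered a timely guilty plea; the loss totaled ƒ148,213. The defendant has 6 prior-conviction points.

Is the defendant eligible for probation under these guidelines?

Base offense level for theft: 6.
A1 applies (level before this adjustment is 6 < 16, so +1): 6 + 1 = 7.
A2 applies (level before this adjustment is 7 < 11, so +2): 7 + 2 = 9.
A3 applies: 9 − 2 = 7.
A4 applies: 7 + 5 = 12.
A5 applies: 12 − 3 = 9.
A6 applies: 9 + 1 = 10.
A7 does not apply.
Final offense level: 10.
Criminal history: 6 prior points → Category Minimal (0-6).
Level 10 falls in the 10 band.
Grid: Level 10 × Category Minimal = 6-11 months.
Probation check: level 10 ≤ 15 and category Minimal ≤ Extensive → eligible.

Yes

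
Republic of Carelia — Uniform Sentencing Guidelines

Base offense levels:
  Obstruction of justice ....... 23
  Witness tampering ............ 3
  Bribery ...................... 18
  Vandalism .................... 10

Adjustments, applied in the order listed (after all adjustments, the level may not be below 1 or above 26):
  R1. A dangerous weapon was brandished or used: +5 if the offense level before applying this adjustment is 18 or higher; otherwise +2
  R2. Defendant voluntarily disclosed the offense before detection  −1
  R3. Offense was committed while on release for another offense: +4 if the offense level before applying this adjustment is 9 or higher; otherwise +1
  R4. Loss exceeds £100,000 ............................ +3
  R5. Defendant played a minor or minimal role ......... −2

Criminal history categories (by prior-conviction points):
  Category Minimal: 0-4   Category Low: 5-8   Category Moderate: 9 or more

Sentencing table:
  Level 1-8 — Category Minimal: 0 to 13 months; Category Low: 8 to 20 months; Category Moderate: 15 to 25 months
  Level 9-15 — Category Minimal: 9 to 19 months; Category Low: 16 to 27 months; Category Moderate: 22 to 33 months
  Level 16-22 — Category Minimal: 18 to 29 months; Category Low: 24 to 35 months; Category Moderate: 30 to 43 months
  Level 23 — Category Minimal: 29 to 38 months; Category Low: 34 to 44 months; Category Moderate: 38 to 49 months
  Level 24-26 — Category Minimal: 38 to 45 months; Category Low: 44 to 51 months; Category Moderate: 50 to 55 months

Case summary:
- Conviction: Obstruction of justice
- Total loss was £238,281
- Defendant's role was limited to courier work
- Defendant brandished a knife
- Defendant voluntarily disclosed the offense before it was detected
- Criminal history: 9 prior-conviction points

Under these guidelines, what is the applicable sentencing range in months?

50-55 months

Base offense level for obstruction of justice: 23.
R1 applies (level before this adjustment is 23 ≥ 18, so +5): 23 + 5 = 28.
R2 applies: 28 − 1 = 27.
R3 does not apply.
R4 applies: 27 + 3 = 30.
R5 applies: 30 − 2 = 28.
Level 28 exceeds the maximum of 26; capped at 26.
Final offense level: 26.
Criminal history: 9 prior points → Category Moderate (9+).
Level 26 falls in the 24-26 band.
Grid: Level 24-26 × Category Moderate = 50-55 months.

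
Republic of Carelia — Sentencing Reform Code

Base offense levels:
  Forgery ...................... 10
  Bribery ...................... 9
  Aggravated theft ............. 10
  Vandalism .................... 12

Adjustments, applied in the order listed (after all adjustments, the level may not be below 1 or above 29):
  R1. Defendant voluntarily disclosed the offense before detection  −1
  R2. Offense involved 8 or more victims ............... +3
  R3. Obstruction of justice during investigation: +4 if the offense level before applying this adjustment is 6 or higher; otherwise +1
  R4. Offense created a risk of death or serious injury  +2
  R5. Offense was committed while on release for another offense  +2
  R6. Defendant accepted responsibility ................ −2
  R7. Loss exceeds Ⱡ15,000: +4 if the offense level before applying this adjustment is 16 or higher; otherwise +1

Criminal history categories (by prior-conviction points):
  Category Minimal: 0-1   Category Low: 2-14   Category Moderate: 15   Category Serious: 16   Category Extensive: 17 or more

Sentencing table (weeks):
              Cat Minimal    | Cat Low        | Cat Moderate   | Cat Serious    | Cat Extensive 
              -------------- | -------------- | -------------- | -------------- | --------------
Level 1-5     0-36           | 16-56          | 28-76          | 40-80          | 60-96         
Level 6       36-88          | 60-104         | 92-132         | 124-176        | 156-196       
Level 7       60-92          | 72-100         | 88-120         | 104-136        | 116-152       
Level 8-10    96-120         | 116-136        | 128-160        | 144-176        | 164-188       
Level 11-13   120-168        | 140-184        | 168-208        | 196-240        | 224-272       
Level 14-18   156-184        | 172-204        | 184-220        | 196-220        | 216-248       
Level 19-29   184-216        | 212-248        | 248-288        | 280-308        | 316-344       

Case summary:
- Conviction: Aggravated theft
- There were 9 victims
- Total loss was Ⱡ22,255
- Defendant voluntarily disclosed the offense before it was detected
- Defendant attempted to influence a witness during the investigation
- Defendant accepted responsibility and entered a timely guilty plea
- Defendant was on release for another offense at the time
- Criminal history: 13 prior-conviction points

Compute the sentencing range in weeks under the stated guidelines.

212-248 weeks

Base offense level for aggravated theft: 10.
R1 applies: 10 − 1 = 9.
R2 applies: 9 + 3 = 12.
R3 applies (level before this adjustment is 12 ≥ 6, so +4): 12 + 4 = 16.
R4 does not apply.
R5 applies: 16 + 2 = 18.
R6 applies: 18 − 2 = 16.
R7 applies (level before this adjustment is 16 ≥ 16, so +4): 16 + 4 = 20.
Final offense level: 20.
Criminal history: 13 prior points → Category Low (2-14).
Level 20 falls in the 19-29 band.
Grid: Level 19-29 × Category Low = 212-248 weeks.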